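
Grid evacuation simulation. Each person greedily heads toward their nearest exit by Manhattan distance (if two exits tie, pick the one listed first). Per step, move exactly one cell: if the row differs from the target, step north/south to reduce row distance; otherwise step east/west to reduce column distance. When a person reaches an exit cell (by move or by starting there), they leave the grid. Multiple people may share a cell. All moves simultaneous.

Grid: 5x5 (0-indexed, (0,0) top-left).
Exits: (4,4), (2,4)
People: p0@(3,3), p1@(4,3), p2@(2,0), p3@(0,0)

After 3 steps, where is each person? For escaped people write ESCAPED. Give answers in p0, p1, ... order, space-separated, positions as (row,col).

Step 1: p0:(3,3)->(4,3) | p1:(4,3)->(4,4)->EXIT | p2:(2,0)->(2,1) | p3:(0,0)->(1,0)
Step 2: p0:(4,3)->(4,4)->EXIT | p1:escaped | p2:(2,1)->(2,2) | p3:(1,0)->(2,0)
Step 3: p0:escaped | p1:escaped | p2:(2,2)->(2,3) | p3:(2,0)->(2,1)

ESCAPED ESCAPED (2,3) (2,1)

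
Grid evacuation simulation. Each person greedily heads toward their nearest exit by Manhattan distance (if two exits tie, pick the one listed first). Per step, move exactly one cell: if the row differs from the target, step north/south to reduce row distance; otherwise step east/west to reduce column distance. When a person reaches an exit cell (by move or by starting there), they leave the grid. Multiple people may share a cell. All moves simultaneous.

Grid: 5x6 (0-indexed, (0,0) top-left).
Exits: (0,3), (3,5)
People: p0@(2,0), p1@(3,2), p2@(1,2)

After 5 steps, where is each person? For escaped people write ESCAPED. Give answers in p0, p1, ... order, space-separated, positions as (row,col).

Step 1: p0:(2,0)->(1,0) | p1:(3,2)->(3,3) | p2:(1,2)->(0,2)
Step 2: p0:(1,0)->(0,0) | p1:(3,3)->(3,4) | p2:(0,2)->(0,3)->EXIT
Step 3: p0:(0,0)->(0,1) | p1:(3,4)->(3,5)->EXIT | p2:escaped
Step 4: p0:(0,1)->(0,2) | p1:escaped | p2:escaped
Step 5: p0:(0,2)->(0,3)->EXIT | p1:escaped | p2:escaped

ESCAPED ESCAPED ESCAPED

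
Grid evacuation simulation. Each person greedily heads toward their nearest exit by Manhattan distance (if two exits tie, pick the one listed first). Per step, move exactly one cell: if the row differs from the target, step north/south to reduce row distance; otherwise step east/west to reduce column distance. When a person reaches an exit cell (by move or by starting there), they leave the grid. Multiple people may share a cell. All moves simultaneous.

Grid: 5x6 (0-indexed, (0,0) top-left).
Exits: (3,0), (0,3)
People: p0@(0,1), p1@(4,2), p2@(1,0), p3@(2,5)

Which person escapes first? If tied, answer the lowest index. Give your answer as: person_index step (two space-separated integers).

Step 1: p0:(0,1)->(0,2) | p1:(4,2)->(3,2) | p2:(1,0)->(2,0) | p3:(2,5)->(1,5)
Step 2: p0:(0,2)->(0,3)->EXIT | p1:(3,2)->(3,1) | p2:(2,0)->(3,0)->EXIT | p3:(1,5)->(0,5)
Step 3: p0:escaped | p1:(3,1)->(3,0)->EXIT | p2:escaped | p3:(0,5)->(0,4)
Step 4: p0:escaped | p1:escaped | p2:escaped | p3:(0,4)->(0,3)->EXIT
Exit steps: [2, 3, 2, 4]
First to escape: p0 at step 2

Answer: 0 2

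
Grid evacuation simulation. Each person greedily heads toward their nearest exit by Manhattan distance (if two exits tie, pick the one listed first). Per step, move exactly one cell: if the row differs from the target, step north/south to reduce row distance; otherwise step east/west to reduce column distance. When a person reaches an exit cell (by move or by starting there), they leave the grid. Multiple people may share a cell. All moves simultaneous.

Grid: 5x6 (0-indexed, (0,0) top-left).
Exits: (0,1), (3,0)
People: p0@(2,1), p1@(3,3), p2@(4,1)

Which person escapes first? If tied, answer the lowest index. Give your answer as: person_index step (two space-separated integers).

Answer: 0 2

Derivation:
Step 1: p0:(2,1)->(1,1) | p1:(3,3)->(3,2) | p2:(4,1)->(3,1)
Step 2: p0:(1,1)->(0,1)->EXIT | p1:(3,2)->(3,1) | p2:(3,1)->(3,0)->EXIT
Step 3: p0:escaped | p1:(3,1)->(3,0)->EXIT | p2:escaped
Exit steps: [2, 3, 2]
First to escape: p0 at step 2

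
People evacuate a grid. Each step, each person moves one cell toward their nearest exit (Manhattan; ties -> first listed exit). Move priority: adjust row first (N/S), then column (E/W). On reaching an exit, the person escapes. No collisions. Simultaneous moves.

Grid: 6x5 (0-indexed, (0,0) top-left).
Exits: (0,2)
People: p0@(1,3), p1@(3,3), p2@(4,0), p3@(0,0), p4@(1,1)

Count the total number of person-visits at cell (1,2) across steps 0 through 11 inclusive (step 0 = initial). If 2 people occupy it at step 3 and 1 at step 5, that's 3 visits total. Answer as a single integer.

Answer: 0

Derivation:
Step 0: p0@(1,3) p1@(3,3) p2@(4,0) p3@(0,0) p4@(1,1) -> at (1,2): 0 [-], cum=0
Step 1: p0@(0,3) p1@(2,3) p2@(3,0) p3@(0,1) p4@(0,1) -> at (1,2): 0 [-], cum=0
Step 2: p0@ESC p1@(1,3) p2@(2,0) p3@ESC p4@ESC -> at (1,2): 0 [-], cum=0
Step 3: p0@ESC p1@(0,3) p2@(1,0) p3@ESC p4@ESC -> at (1,2): 0 [-], cum=0
Step 4: p0@ESC p1@ESC p2@(0,0) p3@ESC p4@ESC -> at (1,2): 0 [-], cum=0
Step 5: p0@ESC p1@ESC p2@(0,1) p3@ESC p4@ESC -> at (1,2): 0 [-], cum=0
Step 6: p0@ESC p1@ESC p2@ESC p3@ESC p4@ESC -> at (1,2): 0 [-], cum=0
Total visits = 0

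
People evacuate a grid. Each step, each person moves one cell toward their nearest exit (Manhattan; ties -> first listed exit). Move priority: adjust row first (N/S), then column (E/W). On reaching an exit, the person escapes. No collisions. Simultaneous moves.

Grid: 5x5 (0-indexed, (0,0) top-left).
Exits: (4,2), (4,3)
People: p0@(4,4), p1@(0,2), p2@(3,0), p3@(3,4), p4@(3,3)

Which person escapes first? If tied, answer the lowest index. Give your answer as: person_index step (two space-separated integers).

Answer: 0 1

Derivation:
Step 1: p0:(4,4)->(4,3)->EXIT | p1:(0,2)->(1,2) | p2:(3,0)->(4,0) | p3:(3,4)->(4,4) | p4:(3,3)->(4,3)->EXIT
Step 2: p0:escaped | p1:(1,2)->(2,2) | p2:(4,0)->(4,1) | p3:(4,4)->(4,3)->EXIT | p4:escaped
Step 3: p0:escaped | p1:(2,2)->(3,2) | p2:(4,1)->(4,2)->EXIT | p3:escaped | p4:escaped
Step 4: p0:escaped | p1:(3,2)->(4,2)->EXIT | p2:escaped | p3:escaped | p4:escaped
Exit steps: [1, 4, 3, 2, 1]
First to escape: p0 at step 1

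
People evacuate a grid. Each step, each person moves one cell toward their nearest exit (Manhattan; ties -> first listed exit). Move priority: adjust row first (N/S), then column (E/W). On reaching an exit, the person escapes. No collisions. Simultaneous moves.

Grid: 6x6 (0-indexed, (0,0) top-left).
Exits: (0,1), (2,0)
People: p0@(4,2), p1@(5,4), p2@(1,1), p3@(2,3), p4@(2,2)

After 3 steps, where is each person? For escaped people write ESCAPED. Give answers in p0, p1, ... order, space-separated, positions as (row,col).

Step 1: p0:(4,2)->(3,2) | p1:(5,4)->(4,4) | p2:(1,1)->(0,1)->EXIT | p3:(2,3)->(2,2) | p4:(2,2)->(2,1)
Step 2: p0:(3,2)->(2,2) | p1:(4,4)->(3,4) | p2:escaped | p3:(2,2)->(2,1) | p4:(2,1)->(2,0)->EXIT
Step 3: p0:(2,2)->(2,1) | p1:(3,4)->(2,4) | p2:escaped | p3:(2,1)->(2,0)->EXIT | p4:escaped

(2,1) (2,4) ESCAPED ESCAPED ESCAPED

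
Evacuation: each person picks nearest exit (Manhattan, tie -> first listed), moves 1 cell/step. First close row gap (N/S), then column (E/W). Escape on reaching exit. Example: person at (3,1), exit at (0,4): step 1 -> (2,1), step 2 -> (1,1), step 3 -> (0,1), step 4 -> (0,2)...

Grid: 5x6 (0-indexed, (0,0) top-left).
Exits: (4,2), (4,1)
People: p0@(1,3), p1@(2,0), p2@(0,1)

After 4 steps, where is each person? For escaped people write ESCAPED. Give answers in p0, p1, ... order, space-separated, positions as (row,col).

Step 1: p0:(1,3)->(2,3) | p1:(2,0)->(3,0) | p2:(0,1)->(1,1)
Step 2: p0:(2,3)->(3,3) | p1:(3,0)->(4,0) | p2:(1,1)->(2,1)
Step 3: p0:(3,3)->(4,3) | p1:(4,0)->(4,1)->EXIT | p2:(2,1)->(3,1)
Step 4: p0:(4,3)->(4,2)->EXIT | p1:escaped | p2:(3,1)->(4,1)->EXIT

ESCAPED ESCAPED ESCAPED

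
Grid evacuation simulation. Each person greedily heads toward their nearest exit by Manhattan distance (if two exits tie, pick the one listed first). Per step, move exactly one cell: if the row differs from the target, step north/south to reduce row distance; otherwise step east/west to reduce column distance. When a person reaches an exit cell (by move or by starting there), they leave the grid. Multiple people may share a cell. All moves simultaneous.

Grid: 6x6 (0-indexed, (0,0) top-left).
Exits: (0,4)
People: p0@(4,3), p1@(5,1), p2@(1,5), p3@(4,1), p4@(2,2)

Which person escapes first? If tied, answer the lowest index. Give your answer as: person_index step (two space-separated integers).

Answer: 2 2

Derivation:
Step 1: p0:(4,3)->(3,3) | p1:(5,1)->(4,1) | p2:(1,5)->(0,5) | p3:(4,1)->(3,1) | p4:(2,2)->(1,2)
Step 2: p0:(3,3)->(2,3) | p1:(4,1)->(3,1) | p2:(0,5)->(0,4)->EXIT | p3:(3,1)->(2,1) | p4:(1,2)->(0,2)
Step 3: p0:(2,3)->(1,3) | p1:(3,1)->(2,1) | p2:escaped | p3:(2,1)->(1,1) | p4:(0,2)->(0,3)
Step 4: p0:(1,3)->(0,3) | p1:(2,1)->(1,1) | p2:escaped | p3:(1,1)->(0,1) | p4:(0,3)->(0,4)->EXIT
Step 5: p0:(0,3)->(0,4)->EXIT | p1:(1,1)->(0,1) | p2:escaped | p3:(0,1)->(0,2) | p4:escaped
Step 6: p0:escaped | p1:(0,1)->(0,2) | p2:escaped | p3:(0,2)->(0,3) | p4:escaped
Step 7: p0:escaped | p1:(0,2)->(0,3) | p2:escaped | p3:(0,3)->(0,4)->EXIT | p4:escaped
Step 8: p0:escaped | p1:(0,3)->(0,4)->EXIT | p2:escaped | p3:escaped | p4:escaped
Exit steps: [5, 8, 2, 7, 4]
First to escape: p2 at step 2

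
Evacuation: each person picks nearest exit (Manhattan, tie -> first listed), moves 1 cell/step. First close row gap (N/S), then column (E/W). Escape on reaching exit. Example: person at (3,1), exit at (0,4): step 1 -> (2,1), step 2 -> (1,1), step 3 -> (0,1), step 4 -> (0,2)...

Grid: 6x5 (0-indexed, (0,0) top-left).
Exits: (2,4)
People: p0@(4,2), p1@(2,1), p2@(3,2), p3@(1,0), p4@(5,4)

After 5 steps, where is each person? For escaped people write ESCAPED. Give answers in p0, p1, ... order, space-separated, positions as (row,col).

Step 1: p0:(4,2)->(3,2) | p1:(2,1)->(2,2) | p2:(3,2)->(2,2) | p3:(1,0)->(2,0) | p4:(5,4)->(4,4)
Step 2: p0:(3,2)->(2,2) | p1:(2,2)->(2,3) | p2:(2,2)->(2,3) | p3:(2,0)->(2,1) | p4:(4,4)->(3,4)
Step 3: p0:(2,2)->(2,3) | p1:(2,3)->(2,4)->EXIT | p2:(2,3)->(2,4)->EXIT | p3:(2,1)->(2,2) | p4:(3,4)->(2,4)->EXIT
Step 4: p0:(2,3)->(2,4)->EXIT | p1:escaped | p2:escaped | p3:(2,2)->(2,3) | p4:escaped
Step 5: p0:escaped | p1:escaped | p2:escaped | p3:(2,3)->(2,4)->EXIT | p4:escaped

ESCAPED ESCAPED ESCAPED ESCAPED ESCAPED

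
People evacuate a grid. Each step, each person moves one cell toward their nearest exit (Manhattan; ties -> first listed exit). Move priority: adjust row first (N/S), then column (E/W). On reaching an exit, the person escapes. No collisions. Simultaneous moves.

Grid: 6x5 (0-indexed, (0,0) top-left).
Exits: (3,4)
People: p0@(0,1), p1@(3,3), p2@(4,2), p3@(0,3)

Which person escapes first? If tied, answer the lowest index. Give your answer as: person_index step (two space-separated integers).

Step 1: p0:(0,1)->(1,1) | p1:(3,3)->(3,4)->EXIT | p2:(4,2)->(3,2) | p3:(0,3)->(1,3)
Step 2: p0:(1,1)->(2,1) | p1:escaped | p2:(3,2)->(3,3) | p3:(1,3)->(2,3)
Step 3: p0:(2,1)->(3,1) | p1:escaped | p2:(3,3)->(3,4)->EXIT | p3:(2,3)->(3,3)
Step 4: p0:(3,1)->(3,2) | p1:escaped | p2:escaped | p3:(3,3)->(3,4)->EXIT
Step 5: p0:(3,2)->(3,3) | p1:escaped | p2:escaped | p3:escaped
Step 6: p0:(3,3)->(3,4)->EXIT | p1:escaped | p2:escaped | p3:escaped
Exit steps: [6, 1, 3, 4]
First to escape: p1 at step 1

Answer: 1 1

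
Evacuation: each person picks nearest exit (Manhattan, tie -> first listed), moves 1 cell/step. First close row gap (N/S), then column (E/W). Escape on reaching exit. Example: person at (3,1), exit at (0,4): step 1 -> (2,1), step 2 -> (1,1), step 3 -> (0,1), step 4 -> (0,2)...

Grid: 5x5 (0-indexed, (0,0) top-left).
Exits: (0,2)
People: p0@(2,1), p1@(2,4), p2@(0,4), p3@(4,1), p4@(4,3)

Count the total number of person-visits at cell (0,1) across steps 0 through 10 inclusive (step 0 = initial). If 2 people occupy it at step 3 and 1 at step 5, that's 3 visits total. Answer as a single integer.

Step 0: p0@(2,1) p1@(2,4) p2@(0,4) p3@(4,1) p4@(4,3) -> at (0,1): 0 [-], cum=0
Step 1: p0@(1,1) p1@(1,4) p2@(0,3) p3@(3,1) p4@(3,3) -> at (0,1): 0 [-], cum=0
Step 2: p0@(0,1) p1@(0,4) p2@ESC p3@(2,1) p4@(2,3) -> at (0,1): 1 [p0], cum=1
Step 3: p0@ESC p1@(0,3) p2@ESC p3@(1,1) p4@(1,3) -> at (0,1): 0 [-], cum=1
Step 4: p0@ESC p1@ESC p2@ESC p3@(0,1) p4@(0,3) -> at (0,1): 1 [p3], cum=2
Step 5: p0@ESC p1@ESC p2@ESC p3@ESC p4@ESC -> at (0,1): 0 [-], cum=2
Total visits = 2

Answer: 2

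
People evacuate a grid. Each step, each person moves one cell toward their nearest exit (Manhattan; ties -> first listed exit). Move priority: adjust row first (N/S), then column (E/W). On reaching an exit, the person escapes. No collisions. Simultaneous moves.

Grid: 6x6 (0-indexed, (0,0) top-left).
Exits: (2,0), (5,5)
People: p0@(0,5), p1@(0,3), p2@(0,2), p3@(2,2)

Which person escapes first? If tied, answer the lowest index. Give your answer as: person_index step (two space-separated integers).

Answer: 3 2

Derivation:
Step 1: p0:(0,5)->(1,5) | p1:(0,3)->(1,3) | p2:(0,2)->(1,2) | p3:(2,2)->(2,1)
Step 2: p0:(1,5)->(2,5) | p1:(1,3)->(2,3) | p2:(1,2)->(2,2) | p3:(2,1)->(2,0)->EXIT
Step 3: p0:(2,5)->(3,5) | p1:(2,3)->(2,2) | p2:(2,2)->(2,1) | p3:escaped
Step 4: p0:(3,5)->(4,5) | p1:(2,2)->(2,1) | p2:(2,1)->(2,0)->EXIT | p3:escaped
Step 5: p0:(4,5)->(5,5)->EXIT | p1:(2,1)->(2,0)->EXIT | p2:escaped | p3:escaped
Exit steps: [5, 5, 4, 2]
First to escape: p3 at step 2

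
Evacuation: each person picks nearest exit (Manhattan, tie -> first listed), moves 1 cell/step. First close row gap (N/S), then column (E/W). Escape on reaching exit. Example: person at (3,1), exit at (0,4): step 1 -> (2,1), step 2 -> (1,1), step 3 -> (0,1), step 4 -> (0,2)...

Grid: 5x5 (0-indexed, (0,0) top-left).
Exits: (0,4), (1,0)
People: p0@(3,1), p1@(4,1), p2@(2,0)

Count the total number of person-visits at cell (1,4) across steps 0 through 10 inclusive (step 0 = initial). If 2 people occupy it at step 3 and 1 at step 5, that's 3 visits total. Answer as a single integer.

Step 0: p0@(3,1) p1@(4,1) p2@(2,0) -> at (1,4): 0 [-], cum=0
Step 1: p0@(2,1) p1@(3,1) p2@ESC -> at (1,4): 0 [-], cum=0
Step 2: p0@(1,1) p1@(2,1) p2@ESC -> at (1,4): 0 [-], cum=0
Step 3: p0@ESC p1@(1,1) p2@ESC -> at (1,4): 0 [-], cum=0
Step 4: p0@ESC p1@ESC p2@ESC -> at (1,4): 0 [-], cum=0
Total visits = 0

Answer: 0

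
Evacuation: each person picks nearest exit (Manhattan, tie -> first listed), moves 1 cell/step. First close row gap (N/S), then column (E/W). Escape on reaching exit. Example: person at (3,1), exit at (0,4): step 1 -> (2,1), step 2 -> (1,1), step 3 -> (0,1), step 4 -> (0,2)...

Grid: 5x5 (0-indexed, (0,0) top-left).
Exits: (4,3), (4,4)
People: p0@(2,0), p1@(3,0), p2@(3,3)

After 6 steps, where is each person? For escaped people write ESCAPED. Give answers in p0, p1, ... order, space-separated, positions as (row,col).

Step 1: p0:(2,0)->(3,0) | p1:(3,0)->(4,0) | p2:(3,3)->(4,3)->EXIT
Step 2: p0:(3,0)->(4,0) | p1:(4,0)->(4,1) | p2:escaped
Step 3: p0:(4,0)->(4,1) | p1:(4,1)->(4,2) | p2:escaped
Step 4: p0:(4,1)->(4,2) | p1:(4,2)->(4,3)->EXIT | p2:escaped
Step 5: p0:(4,2)->(4,3)->EXIT | p1:escaped | p2:escaped

ESCAPED ESCAPED ESCAPED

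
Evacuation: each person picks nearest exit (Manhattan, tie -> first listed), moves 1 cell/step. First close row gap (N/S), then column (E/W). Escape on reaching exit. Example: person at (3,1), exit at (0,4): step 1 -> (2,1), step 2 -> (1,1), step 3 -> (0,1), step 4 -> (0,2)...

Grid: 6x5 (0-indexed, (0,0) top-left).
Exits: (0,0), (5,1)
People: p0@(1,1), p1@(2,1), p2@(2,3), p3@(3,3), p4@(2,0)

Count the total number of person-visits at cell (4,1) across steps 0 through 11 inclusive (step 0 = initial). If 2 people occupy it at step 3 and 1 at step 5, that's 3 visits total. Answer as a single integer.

Step 0: p0@(1,1) p1@(2,1) p2@(2,3) p3@(3,3) p4@(2,0) -> at (4,1): 0 [-], cum=0
Step 1: p0@(0,1) p1@(1,1) p2@(1,3) p3@(4,3) p4@(1,0) -> at (4,1): 0 [-], cum=0
Step 2: p0@ESC p1@(0,1) p2@(0,3) p3@(5,3) p4@ESC -> at (4,1): 0 [-], cum=0
Step 3: p0@ESC p1@ESC p2@(0,2) p3@(5,2) p4@ESC -> at (4,1): 0 [-], cum=0
Step 4: p0@ESC p1@ESC p2@(0,1) p3@ESC p4@ESC -> at (4,1): 0 [-], cum=0
Step 5: p0@ESC p1@ESC p2@ESC p3@ESC p4@ESC -> at (4,1): 0 [-], cum=0
Total visits = 0

Answer: 0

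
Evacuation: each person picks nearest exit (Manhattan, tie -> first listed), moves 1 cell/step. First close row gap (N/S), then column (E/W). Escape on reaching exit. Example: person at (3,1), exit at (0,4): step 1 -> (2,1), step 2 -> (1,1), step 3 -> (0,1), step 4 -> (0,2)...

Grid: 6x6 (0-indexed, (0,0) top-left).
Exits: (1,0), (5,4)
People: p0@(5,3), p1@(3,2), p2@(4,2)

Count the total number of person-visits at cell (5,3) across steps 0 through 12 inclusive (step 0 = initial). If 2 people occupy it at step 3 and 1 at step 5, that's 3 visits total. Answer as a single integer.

Step 0: p0@(5,3) p1@(3,2) p2@(4,2) -> at (5,3): 1 [p0], cum=1
Step 1: p0@ESC p1@(2,2) p2@(5,2) -> at (5,3): 0 [-], cum=1
Step 2: p0@ESC p1@(1,2) p2@(5,3) -> at (5,3): 1 [p2], cum=2
Step 3: p0@ESC p1@(1,1) p2@ESC -> at (5,3): 0 [-], cum=2
Step 4: p0@ESC p1@ESC p2@ESC -> at (5,3): 0 [-], cum=2
Total visits = 2

Answer: 2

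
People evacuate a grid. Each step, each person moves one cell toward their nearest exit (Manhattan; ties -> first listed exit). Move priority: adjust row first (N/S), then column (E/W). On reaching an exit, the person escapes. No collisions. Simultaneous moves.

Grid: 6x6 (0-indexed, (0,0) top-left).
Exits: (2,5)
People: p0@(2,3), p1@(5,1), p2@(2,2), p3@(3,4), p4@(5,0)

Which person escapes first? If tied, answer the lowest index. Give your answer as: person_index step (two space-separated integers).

Answer: 0 2

Derivation:
Step 1: p0:(2,3)->(2,4) | p1:(5,1)->(4,1) | p2:(2,2)->(2,3) | p3:(3,4)->(2,4) | p4:(5,0)->(4,0)
Step 2: p0:(2,4)->(2,5)->EXIT | p1:(4,1)->(3,1) | p2:(2,3)->(2,4) | p3:(2,4)->(2,5)->EXIT | p4:(4,0)->(3,0)
Step 3: p0:escaped | p1:(3,1)->(2,1) | p2:(2,4)->(2,5)->EXIT | p3:escaped | p4:(3,0)->(2,0)
Step 4: p0:escaped | p1:(2,1)->(2,2) | p2:escaped | p3:escaped | p4:(2,0)->(2,1)
Step 5: p0:escaped | p1:(2,2)->(2,3) | p2:escaped | p3:escaped | p4:(2,1)->(2,2)
Step 6: p0:escaped | p1:(2,3)->(2,4) | p2:escaped | p3:escaped | p4:(2,2)->(2,3)
Step 7: p0:escaped | p1:(2,4)->(2,5)->EXIT | p2:escaped | p3:escaped | p4:(2,3)->(2,4)
Step 8: p0:escaped | p1:escaped | p2:escaped | p3:escaped | p4:(2,4)->(2,5)->EXIT
Exit steps: [2, 7, 3, 2, 8]
First to escape: p0 at step 2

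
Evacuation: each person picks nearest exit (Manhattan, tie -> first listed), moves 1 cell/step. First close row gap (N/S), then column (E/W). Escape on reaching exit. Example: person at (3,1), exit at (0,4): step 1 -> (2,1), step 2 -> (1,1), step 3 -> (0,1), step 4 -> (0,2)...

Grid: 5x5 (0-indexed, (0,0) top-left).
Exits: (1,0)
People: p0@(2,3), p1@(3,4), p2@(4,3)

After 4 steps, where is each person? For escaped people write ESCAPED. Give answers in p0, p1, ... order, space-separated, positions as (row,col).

Step 1: p0:(2,3)->(1,3) | p1:(3,4)->(2,4) | p2:(4,3)->(3,3)
Step 2: p0:(1,3)->(1,2) | p1:(2,4)->(1,4) | p2:(3,3)->(2,3)
Step 3: p0:(1,2)->(1,1) | p1:(1,4)->(1,3) | p2:(2,3)->(1,3)
Step 4: p0:(1,1)->(1,0)->EXIT | p1:(1,3)->(1,2) | p2:(1,3)->(1,2)

ESCAPED (1,2) (1,2)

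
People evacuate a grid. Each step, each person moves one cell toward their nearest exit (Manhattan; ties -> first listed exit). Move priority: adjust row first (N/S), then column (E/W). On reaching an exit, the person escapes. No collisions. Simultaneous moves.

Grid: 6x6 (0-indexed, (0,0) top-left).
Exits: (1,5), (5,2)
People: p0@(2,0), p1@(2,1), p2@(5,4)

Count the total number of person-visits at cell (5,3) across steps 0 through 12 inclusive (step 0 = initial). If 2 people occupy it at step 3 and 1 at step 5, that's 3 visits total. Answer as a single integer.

Answer: 1

Derivation:
Step 0: p0@(2,0) p1@(2,1) p2@(5,4) -> at (5,3): 0 [-], cum=0
Step 1: p0@(3,0) p1@(3,1) p2@(5,3) -> at (5,3): 1 [p2], cum=1
Step 2: p0@(4,0) p1@(4,1) p2@ESC -> at (5,3): 0 [-], cum=1
Step 3: p0@(5,0) p1@(5,1) p2@ESC -> at (5,3): 0 [-], cum=1
Step 4: p0@(5,1) p1@ESC p2@ESC -> at (5,3): 0 [-], cum=1
Step 5: p0@ESC p1@ESC p2@ESC -> at (5,3): 0 [-], cum=1
Total visits = 1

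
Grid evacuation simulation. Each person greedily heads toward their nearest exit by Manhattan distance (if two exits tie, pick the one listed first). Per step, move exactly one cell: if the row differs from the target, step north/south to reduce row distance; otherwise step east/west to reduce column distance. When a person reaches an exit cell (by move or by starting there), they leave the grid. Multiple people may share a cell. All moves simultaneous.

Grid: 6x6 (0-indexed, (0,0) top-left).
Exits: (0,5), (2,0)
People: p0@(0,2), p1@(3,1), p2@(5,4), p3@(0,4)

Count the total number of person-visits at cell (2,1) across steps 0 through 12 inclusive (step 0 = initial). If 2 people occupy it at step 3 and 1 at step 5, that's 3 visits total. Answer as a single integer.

Step 0: p0@(0,2) p1@(3,1) p2@(5,4) p3@(0,4) -> at (2,1): 0 [-], cum=0
Step 1: p0@(0,3) p1@(2,1) p2@(4,4) p3@ESC -> at (2,1): 1 [p1], cum=1
Step 2: p0@(0,4) p1@ESC p2@(3,4) p3@ESC -> at (2,1): 0 [-], cum=1
Step 3: p0@ESC p1@ESC p2@(2,4) p3@ESC -> at (2,1): 0 [-], cum=1
Step 4: p0@ESC p1@ESC p2@(1,4) p3@ESC -> at (2,1): 0 [-], cum=1
Step 5: p0@ESC p1@ESC p2@(0,4) p3@ESC -> at (2,1): 0 [-], cum=1
Step 6: p0@ESC p1@ESC p2@ESC p3@ESC -> at (2,1): 0 [-], cum=1
Total visits = 1

Answer: 1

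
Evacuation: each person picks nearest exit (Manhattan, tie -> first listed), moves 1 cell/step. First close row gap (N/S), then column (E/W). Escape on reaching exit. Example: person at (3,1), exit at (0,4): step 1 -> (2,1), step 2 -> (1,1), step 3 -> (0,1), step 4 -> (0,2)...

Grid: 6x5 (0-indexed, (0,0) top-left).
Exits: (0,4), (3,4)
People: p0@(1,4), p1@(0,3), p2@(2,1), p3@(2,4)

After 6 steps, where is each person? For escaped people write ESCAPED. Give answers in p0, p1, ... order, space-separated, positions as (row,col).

Step 1: p0:(1,4)->(0,4)->EXIT | p1:(0,3)->(0,4)->EXIT | p2:(2,1)->(3,1) | p3:(2,4)->(3,4)->EXIT
Step 2: p0:escaped | p1:escaped | p2:(3,1)->(3,2) | p3:escaped
Step 3: p0:escaped | p1:escaped | p2:(3,2)->(3,3) | p3:escaped
Step 4: p0:escaped | p1:escaped | p2:(3,3)->(3,4)->EXIT | p3:escaped

ESCAPED ESCAPED ESCAPED ESCAPED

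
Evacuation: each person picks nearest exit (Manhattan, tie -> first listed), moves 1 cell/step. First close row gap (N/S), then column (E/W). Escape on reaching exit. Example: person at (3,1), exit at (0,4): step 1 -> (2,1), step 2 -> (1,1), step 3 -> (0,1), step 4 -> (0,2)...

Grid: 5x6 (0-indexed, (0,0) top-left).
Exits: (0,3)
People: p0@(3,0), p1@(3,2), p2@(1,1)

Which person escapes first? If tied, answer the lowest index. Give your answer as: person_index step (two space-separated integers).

Answer: 2 3

Derivation:
Step 1: p0:(3,0)->(2,0) | p1:(3,2)->(2,2) | p2:(1,1)->(0,1)
Step 2: p0:(2,0)->(1,0) | p1:(2,2)->(1,2) | p2:(0,1)->(0,2)
Step 3: p0:(1,0)->(0,0) | p1:(1,2)->(0,2) | p2:(0,2)->(0,3)->EXIT
Step 4: p0:(0,0)->(0,1) | p1:(0,2)->(0,3)->EXIT | p2:escaped
Step 5: p0:(0,1)->(0,2) | p1:escaped | p2:escaped
Step 6: p0:(0,2)->(0,3)->EXIT | p1:escaped | p2:escaped
Exit steps: [6, 4, 3]
First to escape: p2 at step 3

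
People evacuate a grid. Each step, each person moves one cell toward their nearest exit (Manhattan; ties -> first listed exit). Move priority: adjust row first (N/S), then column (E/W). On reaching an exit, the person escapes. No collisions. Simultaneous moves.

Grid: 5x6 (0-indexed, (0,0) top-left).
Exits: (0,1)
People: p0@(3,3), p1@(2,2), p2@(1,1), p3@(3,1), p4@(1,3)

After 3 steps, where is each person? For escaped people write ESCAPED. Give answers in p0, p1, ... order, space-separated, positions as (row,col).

Step 1: p0:(3,3)->(2,3) | p1:(2,2)->(1,2) | p2:(1,1)->(0,1)->EXIT | p3:(3,1)->(2,1) | p4:(1,3)->(0,3)
Step 2: p0:(2,3)->(1,3) | p1:(1,2)->(0,2) | p2:escaped | p3:(2,1)->(1,1) | p4:(0,3)->(0,2)
Step 3: p0:(1,3)->(0,3) | p1:(0,2)->(0,1)->EXIT | p2:escaped | p3:(1,1)->(0,1)->EXIT | p4:(0,2)->(0,1)->EXIT

(0,3) ESCAPED ESCAPED ESCAPED ESCAPED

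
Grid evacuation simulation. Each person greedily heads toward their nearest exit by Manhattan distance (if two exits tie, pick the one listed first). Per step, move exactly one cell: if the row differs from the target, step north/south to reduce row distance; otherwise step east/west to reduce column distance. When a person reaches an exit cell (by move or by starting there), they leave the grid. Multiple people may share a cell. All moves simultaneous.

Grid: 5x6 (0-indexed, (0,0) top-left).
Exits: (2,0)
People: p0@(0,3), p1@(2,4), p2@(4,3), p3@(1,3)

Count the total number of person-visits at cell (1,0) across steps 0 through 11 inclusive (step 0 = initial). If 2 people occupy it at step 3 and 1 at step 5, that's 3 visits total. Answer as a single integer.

Answer: 0

Derivation:
Step 0: p0@(0,3) p1@(2,4) p2@(4,3) p3@(1,3) -> at (1,0): 0 [-], cum=0
Step 1: p0@(1,3) p1@(2,3) p2@(3,3) p3@(2,3) -> at (1,0): 0 [-], cum=0
Step 2: p0@(2,3) p1@(2,2) p2@(2,3) p3@(2,2) -> at (1,0): 0 [-], cum=0
Step 3: p0@(2,2) p1@(2,1) p2@(2,2) p3@(2,1) -> at (1,0): 0 [-], cum=0
Step 4: p0@(2,1) p1@ESC p2@(2,1) p3@ESC -> at (1,0): 0 [-], cum=0
Step 5: p0@ESC p1@ESC p2@ESC p3@ESC -> at (1,0): 0 [-], cum=0
Total visits = 0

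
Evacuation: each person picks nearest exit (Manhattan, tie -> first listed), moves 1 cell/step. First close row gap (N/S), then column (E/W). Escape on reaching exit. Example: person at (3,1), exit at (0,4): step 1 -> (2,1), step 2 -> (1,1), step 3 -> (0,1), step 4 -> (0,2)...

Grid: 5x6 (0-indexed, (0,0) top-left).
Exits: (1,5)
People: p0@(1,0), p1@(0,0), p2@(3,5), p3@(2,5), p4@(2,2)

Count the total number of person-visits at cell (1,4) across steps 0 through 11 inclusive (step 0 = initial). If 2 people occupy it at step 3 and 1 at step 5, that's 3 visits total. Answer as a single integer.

Answer: 3

Derivation:
Step 0: p0@(1,0) p1@(0,0) p2@(3,5) p3@(2,5) p4@(2,2) -> at (1,4): 0 [-], cum=0
Step 1: p0@(1,1) p1@(1,0) p2@(2,5) p3@ESC p4@(1,2) -> at (1,4): 0 [-], cum=0
Step 2: p0@(1,2) p1@(1,1) p2@ESC p3@ESC p4@(1,3) -> at (1,4): 0 [-], cum=0
Step 3: p0@(1,3) p1@(1,2) p2@ESC p3@ESC p4@(1,4) -> at (1,4): 1 [p4], cum=1
Step 4: p0@(1,4) p1@(1,3) p2@ESC p3@ESC p4@ESC -> at (1,4): 1 [p0], cum=2
Step 5: p0@ESC p1@(1,4) p2@ESC p3@ESC p4@ESC -> at (1,4): 1 [p1], cum=3
Step 6: p0@ESC p1@ESC p2@ESC p3@ESC p4@ESC -> at (1,4): 0 [-], cum=3
Total visits = 3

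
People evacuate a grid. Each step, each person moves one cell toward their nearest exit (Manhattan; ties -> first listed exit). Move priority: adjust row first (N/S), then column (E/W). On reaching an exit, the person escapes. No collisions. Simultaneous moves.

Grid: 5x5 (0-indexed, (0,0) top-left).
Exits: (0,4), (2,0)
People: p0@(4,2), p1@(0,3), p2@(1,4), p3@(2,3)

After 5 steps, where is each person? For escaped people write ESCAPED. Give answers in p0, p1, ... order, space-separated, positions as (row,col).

Step 1: p0:(4,2)->(3,2) | p1:(0,3)->(0,4)->EXIT | p2:(1,4)->(0,4)->EXIT | p3:(2,3)->(1,3)
Step 2: p0:(3,2)->(2,2) | p1:escaped | p2:escaped | p3:(1,3)->(0,3)
Step 3: p0:(2,2)->(2,1) | p1:escaped | p2:escaped | p3:(0,3)->(0,4)->EXIT
Step 4: p0:(2,1)->(2,0)->EXIT | p1:escaped | p2:escaped | p3:escaped

ESCAPED ESCAPED ESCAPED ESCAPED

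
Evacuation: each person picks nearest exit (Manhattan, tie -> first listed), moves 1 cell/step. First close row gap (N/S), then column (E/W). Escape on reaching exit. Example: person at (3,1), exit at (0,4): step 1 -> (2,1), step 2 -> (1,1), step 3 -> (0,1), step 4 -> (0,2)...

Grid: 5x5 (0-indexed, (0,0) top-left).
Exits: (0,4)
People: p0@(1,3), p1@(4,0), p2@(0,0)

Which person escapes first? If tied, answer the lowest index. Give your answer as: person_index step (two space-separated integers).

Step 1: p0:(1,3)->(0,3) | p1:(4,0)->(3,0) | p2:(0,0)->(0,1)
Step 2: p0:(0,3)->(0,4)->EXIT | p1:(3,0)->(2,0) | p2:(0,1)->(0,2)
Step 3: p0:escaped | p1:(2,0)->(1,0) | p2:(0,2)->(0,3)
Step 4: p0:escaped | p1:(1,0)->(0,0) | p2:(0,3)->(0,4)->EXIT
Step 5: p0:escaped | p1:(0,0)->(0,1) | p2:escaped
Step 6: p0:escaped | p1:(0,1)->(0,2) | p2:escaped
Step 7: p0:escaped | p1:(0,2)->(0,3) | p2:escaped
Step 8: p0:escaped | p1:(0,3)->(0,4)->EXIT | p2:escaped
Exit steps: [2, 8, 4]
First to escape: p0 at step 2

Answer: 0 2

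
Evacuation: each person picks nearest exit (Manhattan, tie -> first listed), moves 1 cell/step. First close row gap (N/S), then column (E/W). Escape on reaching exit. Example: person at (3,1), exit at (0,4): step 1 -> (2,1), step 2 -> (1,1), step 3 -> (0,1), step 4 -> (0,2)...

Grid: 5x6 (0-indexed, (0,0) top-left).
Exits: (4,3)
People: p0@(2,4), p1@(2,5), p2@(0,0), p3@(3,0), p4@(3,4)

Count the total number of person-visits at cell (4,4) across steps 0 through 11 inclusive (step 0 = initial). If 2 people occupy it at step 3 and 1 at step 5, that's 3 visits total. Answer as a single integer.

Answer: 3

Derivation:
Step 0: p0@(2,4) p1@(2,5) p2@(0,0) p3@(3,0) p4@(3,4) -> at (4,4): 0 [-], cum=0
Step 1: p0@(3,4) p1@(3,5) p2@(1,0) p3@(4,0) p4@(4,4) -> at (4,4): 1 [p4], cum=1
Step 2: p0@(4,4) p1@(4,5) p2@(2,0) p3@(4,1) p4@ESC -> at (4,4): 1 [p0], cum=2
Step 3: p0@ESC p1@(4,4) p2@(3,0) p3@(4,2) p4@ESC -> at (4,4): 1 [p1], cum=3
Step 4: p0@ESC p1@ESC p2@(4,0) p3@ESC p4@ESC -> at (4,4): 0 [-], cum=3
Step 5: p0@ESC p1@ESC p2@(4,1) p3@ESC p4@ESC -> at (4,4): 0 [-], cum=3
Step 6: p0@ESC p1@ESC p2@(4,2) p3@ESC p4@ESC -> at (4,4): 0 [-], cum=3
Step 7: p0@ESC p1@ESC p2@ESC p3@ESC p4@ESC -> at (4,4): 0 [-], cum=3
Total visits = 3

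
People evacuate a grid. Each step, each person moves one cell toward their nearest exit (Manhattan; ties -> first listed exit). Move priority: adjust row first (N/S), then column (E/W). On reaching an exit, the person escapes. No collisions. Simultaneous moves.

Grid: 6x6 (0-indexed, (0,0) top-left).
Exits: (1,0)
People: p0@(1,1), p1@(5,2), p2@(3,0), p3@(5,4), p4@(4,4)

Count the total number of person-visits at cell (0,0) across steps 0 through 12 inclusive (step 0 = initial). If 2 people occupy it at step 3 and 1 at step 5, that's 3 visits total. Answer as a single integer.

Answer: 0

Derivation:
Step 0: p0@(1,1) p1@(5,2) p2@(3,0) p3@(5,4) p4@(4,4) -> at (0,0): 0 [-], cum=0
Step 1: p0@ESC p1@(4,2) p2@(2,0) p3@(4,4) p4@(3,4) -> at (0,0): 0 [-], cum=0
Step 2: p0@ESC p1@(3,2) p2@ESC p3@(3,4) p4@(2,4) -> at (0,0): 0 [-], cum=0
Step 3: p0@ESC p1@(2,2) p2@ESC p3@(2,4) p4@(1,4) -> at (0,0): 0 [-], cum=0
Step 4: p0@ESC p1@(1,2) p2@ESC p3@(1,4) p4@(1,3) -> at (0,0): 0 [-], cum=0
Step 5: p0@ESC p1@(1,1) p2@ESC p3@(1,3) p4@(1,2) -> at (0,0): 0 [-], cum=0
Step 6: p0@ESC p1@ESC p2@ESC p3@(1,2) p4@(1,1) -> at (0,0): 0 [-], cum=0
Step 7: p0@ESC p1@ESC p2@ESC p3@(1,1) p4@ESC -> at (0,0): 0 [-], cum=0
Step 8: p0@ESC p1@ESC p2@ESC p3@ESC p4@ESC -> at (0,0): 0 [-], cum=0
Total visits = 0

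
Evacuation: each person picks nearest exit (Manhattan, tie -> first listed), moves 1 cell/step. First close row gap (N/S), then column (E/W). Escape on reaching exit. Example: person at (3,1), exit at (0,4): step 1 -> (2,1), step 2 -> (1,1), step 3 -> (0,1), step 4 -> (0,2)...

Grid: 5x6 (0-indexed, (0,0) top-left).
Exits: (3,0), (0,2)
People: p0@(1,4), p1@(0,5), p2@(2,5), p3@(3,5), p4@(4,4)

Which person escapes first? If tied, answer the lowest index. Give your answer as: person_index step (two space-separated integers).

Step 1: p0:(1,4)->(0,4) | p1:(0,5)->(0,4) | p2:(2,5)->(1,5) | p3:(3,5)->(3,4) | p4:(4,4)->(3,4)
Step 2: p0:(0,4)->(0,3) | p1:(0,4)->(0,3) | p2:(1,5)->(0,5) | p3:(3,4)->(3,3) | p4:(3,4)->(3,3)
Step 3: p0:(0,3)->(0,2)->EXIT | p1:(0,3)->(0,2)->EXIT | p2:(0,5)->(0,4) | p3:(3,3)->(3,2) | p4:(3,3)->(3,2)
Step 4: p0:escaped | p1:escaped | p2:(0,4)->(0,3) | p3:(3,2)->(3,1) | p4:(3,2)->(3,1)
Step 5: p0:escaped | p1:escaped | p2:(0,3)->(0,2)->EXIT | p3:(3,1)->(3,0)->EXIT | p4:(3,1)->(3,0)->EXIT
Exit steps: [3, 3, 5, 5, 5]
First to escape: p0 at step 3

Answer: 0 3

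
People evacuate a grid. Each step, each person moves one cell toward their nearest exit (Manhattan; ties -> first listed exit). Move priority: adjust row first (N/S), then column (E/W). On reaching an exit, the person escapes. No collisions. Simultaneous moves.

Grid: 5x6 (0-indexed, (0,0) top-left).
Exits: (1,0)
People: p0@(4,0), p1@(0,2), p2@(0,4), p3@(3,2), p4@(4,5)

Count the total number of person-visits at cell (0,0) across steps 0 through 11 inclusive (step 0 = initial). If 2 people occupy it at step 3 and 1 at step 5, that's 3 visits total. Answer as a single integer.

Answer: 0

Derivation:
Step 0: p0@(4,0) p1@(0,2) p2@(0,4) p3@(3,2) p4@(4,5) -> at (0,0): 0 [-], cum=0
Step 1: p0@(3,0) p1@(1,2) p2@(1,4) p3@(2,2) p4@(3,5) -> at (0,0): 0 [-], cum=0
Step 2: p0@(2,0) p1@(1,1) p2@(1,3) p3@(1,2) p4@(2,5) -> at (0,0): 0 [-], cum=0
Step 3: p0@ESC p1@ESC p2@(1,2) p3@(1,1) p4@(1,5) -> at (0,0): 0 [-], cum=0
Step 4: p0@ESC p1@ESC p2@(1,1) p3@ESC p4@(1,4) -> at (0,0): 0 [-], cum=0
Step 5: p0@ESC p1@ESC p2@ESC p3@ESC p4@(1,3) -> at (0,0): 0 [-], cum=0
Step 6: p0@ESC p1@ESC p2@ESC p3@ESC p4@(1,2) -> at (0,0): 0 [-], cum=0
Step 7: p0@ESC p1@ESC p2@ESC p3@ESC p4@(1,1) -> at (0,0): 0 [-], cum=0
Step 8: p0@ESC p1@ESC p2@ESC p3@ESC p4@ESC -> at (0,0): 0 [-], cum=0
Total visits = 0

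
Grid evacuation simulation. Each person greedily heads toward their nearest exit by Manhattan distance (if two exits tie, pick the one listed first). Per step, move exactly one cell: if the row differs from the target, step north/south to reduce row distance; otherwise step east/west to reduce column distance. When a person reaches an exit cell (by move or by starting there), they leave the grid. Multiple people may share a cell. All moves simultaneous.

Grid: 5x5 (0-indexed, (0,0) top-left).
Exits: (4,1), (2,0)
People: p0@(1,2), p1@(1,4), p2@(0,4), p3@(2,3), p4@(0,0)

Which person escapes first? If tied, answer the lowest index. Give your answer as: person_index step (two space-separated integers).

Answer: 4 2

Derivation:
Step 1: p0:(1,2)->(2,2) | p1:(1,4)->(2,4) | p2:(0,4)->(1,4) | p3:(2,3)->(2,2) | p4:(0,0)->(1,0)
Step 2: p0:(2,2)->(2,1) | p1:(2,4)->(2,3) | p2:(1,4)->(2,4) | p3:(2,2)->(2,1) | p4:(1,0)->(2,0)->EXIT
Step 3: p0:(2,1)->(2,0)->EXIT | p1:(2,3)->(2,2) | p2:(2,4)->(2,3) | p3:(2,1)->(2,0)->EXIT | p4:escaped
Step 4: p0:escaped | p1:(2,2)->(2,1) | p2:(2,3)->(2,2) | p3:escaped | p4:escaped
Step 5: p0:escaped | p1:(2,1)->(2,0)->EXIT | p2:(2,2)->(2,1) | p3:escaped | p4:escaped
Step 6: p0:escaped | p1:escaped | p2:(2,1)->(2,0)->EXIT | p3:escaped | p4:escaped
Exit steps: [3, 5, 6, 3, 2]
First to escape: p4 at step 2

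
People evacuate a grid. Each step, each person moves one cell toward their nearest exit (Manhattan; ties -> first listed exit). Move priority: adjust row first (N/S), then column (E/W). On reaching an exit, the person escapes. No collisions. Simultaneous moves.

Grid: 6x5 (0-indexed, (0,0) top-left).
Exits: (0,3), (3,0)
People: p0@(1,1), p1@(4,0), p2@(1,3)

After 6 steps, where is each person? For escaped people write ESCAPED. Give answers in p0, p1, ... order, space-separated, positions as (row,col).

Step 1: p0:(1,1)->(0,1) | p1:(4,0)->(3,0)->EXIT | p2:(1,3)->(0,3)->EXIT
Step 2: p0:(0,1)->(0,2) | p1:escaped | p2:escaped
Step 3: p0:(0,2)->(0,3)->EXIT | p1:escaped | p2:escaped

ESCAPED ESCAPED ESCAPED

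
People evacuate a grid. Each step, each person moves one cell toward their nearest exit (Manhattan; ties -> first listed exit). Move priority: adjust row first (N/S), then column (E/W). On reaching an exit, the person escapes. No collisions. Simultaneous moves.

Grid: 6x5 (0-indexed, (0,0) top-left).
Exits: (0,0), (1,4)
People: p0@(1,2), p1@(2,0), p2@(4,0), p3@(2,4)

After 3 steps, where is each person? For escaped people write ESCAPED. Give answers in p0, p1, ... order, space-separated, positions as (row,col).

Step 1: p0:(1,2)->(1,3) | p1:(2,0)->(1,0) | p2:(4,0)->(3,0) | p3:(2,4)->(1,4)->EXIT
Step 2: p0:(1,3)->(1,4)->EXIT | p1:(1,0)->(0,0)->EXIT | p2:(3,0)->(2,0) | p3:escaped
Step 3: p0:escaped | p1:escaped | p2:(2,0)->(1,0) | p3:escaped

ESCAPED ESCAPED (1,0) ESCAPED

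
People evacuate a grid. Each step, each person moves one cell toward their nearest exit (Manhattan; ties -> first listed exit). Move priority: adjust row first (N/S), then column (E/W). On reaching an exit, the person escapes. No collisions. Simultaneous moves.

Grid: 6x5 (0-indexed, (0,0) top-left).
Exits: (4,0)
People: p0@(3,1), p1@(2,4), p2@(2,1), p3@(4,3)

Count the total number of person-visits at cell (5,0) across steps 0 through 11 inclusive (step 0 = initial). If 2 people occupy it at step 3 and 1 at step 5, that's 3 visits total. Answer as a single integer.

Step 0: p0@(3,1) p1@(2,4) p2@(2,1) p3@(4,3) -> at (5,0): 0 [-], cum=0
Step 1: p0@(4,1) p1@(3,4) p2@(3,1) p3@(4,2) -> at (5,0): 0 [-], cum=0
Step 2: p0@ESC p1@(4,4) p2@(4,1) p3@(4,1) -> at (5,0): 0 [-], cum=0
Step 3: p0@ESC p1@(4,3) p2@ESC p3@ESC -> at (5,0): 0 [-], cum=0
Step 4: p0@ESC p1@(4,2) p2@ESC p3@ESC -> at (5,0): 0 [-], cum=0
Step 5: p0@ESC p1@(4,1) p2@ESC p3@ESC -> at (5,0): 0 [-], cum=0
Step 6: p0@ESC p1@ESC p2@ESC p3@ESC -> at (5,0): 0 [-], cum=0
Total visits = 0

Answer: 0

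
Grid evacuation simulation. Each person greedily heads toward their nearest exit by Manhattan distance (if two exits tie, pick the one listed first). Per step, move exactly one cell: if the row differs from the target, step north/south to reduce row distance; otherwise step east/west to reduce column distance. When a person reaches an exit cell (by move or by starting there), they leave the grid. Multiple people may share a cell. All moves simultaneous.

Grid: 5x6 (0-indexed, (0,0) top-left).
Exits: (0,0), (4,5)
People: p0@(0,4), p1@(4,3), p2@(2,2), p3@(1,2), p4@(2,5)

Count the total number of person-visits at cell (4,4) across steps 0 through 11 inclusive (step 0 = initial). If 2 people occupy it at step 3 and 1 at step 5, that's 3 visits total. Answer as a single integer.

Step 0: p0@(0,4) p1@(4,3) p2@(2,2) p3@(1,2) p4@(2,5) -> at (4,4): 0 [-], cum=0
Step 1: p0@(0,3) p1@(4,4) p2@(1,2) p3@(0,2) p4@(3,5) -> at (4,4): 1 [p1], cum=1
Step 2: p0@(0,2) p1@ESC p2@(0,2) p3@(0,1) p4@ESC -> at (4,4): 0 [-], cum=1
Step 3: p0@(0,1) p1@ESC p2@(0,1) p3@ESC p4@ESC -> at (4,4): 0 [-], cum=1
Step 4: p0@ESC p1@ESC p2@ESC p3@ESC p4@ESC -> at (4,4): 0 [-], cum=1
Total visits = 1

Answer: 1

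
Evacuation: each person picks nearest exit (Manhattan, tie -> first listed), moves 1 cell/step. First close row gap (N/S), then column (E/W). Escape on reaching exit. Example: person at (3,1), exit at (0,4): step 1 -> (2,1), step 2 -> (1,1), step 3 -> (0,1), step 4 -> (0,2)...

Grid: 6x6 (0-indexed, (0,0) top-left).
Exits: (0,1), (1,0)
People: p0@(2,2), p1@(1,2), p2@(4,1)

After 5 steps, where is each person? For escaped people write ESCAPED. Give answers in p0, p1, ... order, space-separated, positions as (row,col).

Step 1: p0:(2,2)->(1,2) | p1:(1,2)->(0,2) | p2:(4,1)->(3,1)
Step 2: p0:(1,2)->(0,2) | p1:(0,2)->(0,1)->EXIT | p2:(3,1)->(2,1)
Step 3: p0:(0,2)->(0,1)->EXIT | p1:escaped | p2:(2,1)->(1,1)
Step 4: p0:escaped | p1:escaped | p2:(1,1)->(0,1)->EXIT

ESCAPED ESCAPED ESCAPED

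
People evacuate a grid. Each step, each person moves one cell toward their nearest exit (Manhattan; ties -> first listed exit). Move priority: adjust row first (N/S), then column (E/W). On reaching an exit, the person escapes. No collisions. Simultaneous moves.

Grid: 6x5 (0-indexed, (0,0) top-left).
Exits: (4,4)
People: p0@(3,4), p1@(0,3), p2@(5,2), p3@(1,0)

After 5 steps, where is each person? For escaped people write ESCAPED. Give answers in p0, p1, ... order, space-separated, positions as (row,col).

Step 1: p0:(3,4)->(4,4)->EXIT | p1:(0,3)->(1,3) | p2:(5,2)->(4,2) | p3:(1,0)->(2,0)
Step 2: p0:escaped | p1:(1,3)->(2,3) | p2:(4,2)->(4,3) | p3:(2,0)->(3,0)
Step 3: p0:escaped | p1:(2,3)->(3,3) | p2:(4,3)->(4,4)->EXIT | p3:(3,0)->(4,0)
Step 4: p0:escaped | p1:(3,3)->(4,3) | p2:escaped | p3:(4,0)->(4,1)
Step 5: p0:escaped | p1:(4,3)->(4,4)->EXIT | p2:escaped | p3:(4,1)->(4,2)

ESCAPED ESCAPED ESCAPED (4,2)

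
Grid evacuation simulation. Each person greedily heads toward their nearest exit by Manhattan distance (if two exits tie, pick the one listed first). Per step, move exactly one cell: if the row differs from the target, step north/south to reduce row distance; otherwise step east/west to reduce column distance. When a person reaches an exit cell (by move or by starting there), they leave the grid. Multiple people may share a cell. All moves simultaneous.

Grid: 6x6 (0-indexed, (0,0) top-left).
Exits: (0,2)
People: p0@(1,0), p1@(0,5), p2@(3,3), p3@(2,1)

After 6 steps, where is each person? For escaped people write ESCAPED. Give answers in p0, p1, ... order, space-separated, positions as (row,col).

Step 1: p0:(1,0)->(0,0) | p1:(0,5)->(0,4) | p2:(3,3)->(2,3) | p3:(2,1)->(1,1)
Step 2: p0:(0,0)->(0,1) | p1:(0,4)->(0,3) | p2:(2,3)->(1,3) | p3:(1,1)->(0,1)
Step 3: p0:(0,1)->(0,2)->EXIT | p1:(0,3)->(0,2)->EXIT | p2:(1,3)->(0,3) | p3:(0,1)->(0,2)->EXIT
Step 4: p0:escaped | p1:escaped | p2:(0,3)->(0,2)->EXIT | p3:escaped

ESCAPED ESCAPED ESCAPED ESCAPED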